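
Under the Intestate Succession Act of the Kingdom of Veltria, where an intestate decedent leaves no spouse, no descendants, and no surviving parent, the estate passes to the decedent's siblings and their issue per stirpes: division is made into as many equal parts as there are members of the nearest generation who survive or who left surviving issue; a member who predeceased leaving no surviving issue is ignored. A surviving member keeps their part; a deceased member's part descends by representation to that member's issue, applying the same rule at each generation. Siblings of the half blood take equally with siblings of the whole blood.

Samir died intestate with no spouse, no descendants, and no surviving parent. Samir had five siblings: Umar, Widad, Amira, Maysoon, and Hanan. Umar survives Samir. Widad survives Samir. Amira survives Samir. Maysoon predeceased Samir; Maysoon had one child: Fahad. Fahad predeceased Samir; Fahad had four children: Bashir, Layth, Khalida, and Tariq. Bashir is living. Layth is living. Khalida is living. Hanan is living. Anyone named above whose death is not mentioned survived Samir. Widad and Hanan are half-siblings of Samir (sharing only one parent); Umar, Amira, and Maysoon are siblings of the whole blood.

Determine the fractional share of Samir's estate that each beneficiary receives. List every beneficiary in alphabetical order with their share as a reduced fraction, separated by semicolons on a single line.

Amira 1/5; Bashir 1/20; Hanan 1/5; Khalida 1/20; Layth 1/20; Tariq 1/20; Umar 1/5; Widad 1/5

No spouse, descendants, or parent survives, so the estate passes to Samir's siblings per stirpes.
Half-blood and whole-blood siblings take equally under the stated rule.
The estate is divided into 5 equal shares of 1/5 among Umar, Widad, Amira, Maysoon, Hanan.
Umar is living and takes 1/5.
Widad is living and takes 1/5.
Amira is living and takes 1/5.
Maysoon predeceased; the 1/5 allotted to Maysoon's branch passes to Maysoon's issue by representation.
Fahad's line is the sole branch at this level, so the full 1/5 passes to Fahad's issue by representation.
The 1/5 is divided into 4 equal shares of 1/20 among Bashir, Layth, Khalida, Tariq.
Bashir is living and takes 1/20.
Layth is living and takes 1/20.
Khalida is living and takes 1/20.
Tariq is living and takes 1/20.
Hanan is living and takes 1/5.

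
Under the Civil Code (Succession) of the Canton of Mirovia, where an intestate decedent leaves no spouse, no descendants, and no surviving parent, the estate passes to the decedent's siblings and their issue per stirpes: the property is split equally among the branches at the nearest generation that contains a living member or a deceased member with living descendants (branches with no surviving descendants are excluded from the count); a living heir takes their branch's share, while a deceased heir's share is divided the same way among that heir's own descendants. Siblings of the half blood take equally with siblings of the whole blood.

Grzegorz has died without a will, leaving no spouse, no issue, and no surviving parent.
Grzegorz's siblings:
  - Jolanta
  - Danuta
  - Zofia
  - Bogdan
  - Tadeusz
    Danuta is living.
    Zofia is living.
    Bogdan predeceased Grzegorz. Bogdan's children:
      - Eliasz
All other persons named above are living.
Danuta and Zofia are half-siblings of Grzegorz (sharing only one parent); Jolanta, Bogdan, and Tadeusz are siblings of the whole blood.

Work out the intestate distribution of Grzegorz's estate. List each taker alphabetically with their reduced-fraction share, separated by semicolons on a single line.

Danuta 1/5; Eliasz 1/5; Jolanta 1/5; Tadeusz 1/5; Zofia 1/5

No spouse, descendants, or parent survives, so the estate passes to Grzegorz's siblings per stirpes.
Half-blood and whole-blood siblings take equally under the stated rule.
The estate is divided into 5 equal shares of 1/5 among Jolanta, Danuta, Zofia, Bogdan, Tadeusz.
Jolanta is living and takes 1/5.
Danuta is living and takes 1/5.
Zofia is living and takes 1/5.
Bogdan predeceased; the 1/5 allotted to Bogdan's branch passes to Bogdan's issue by representation.
Eliasz is the sole taker at this level and receives the full 1/5.
Tadeusz is living and takes 1/5.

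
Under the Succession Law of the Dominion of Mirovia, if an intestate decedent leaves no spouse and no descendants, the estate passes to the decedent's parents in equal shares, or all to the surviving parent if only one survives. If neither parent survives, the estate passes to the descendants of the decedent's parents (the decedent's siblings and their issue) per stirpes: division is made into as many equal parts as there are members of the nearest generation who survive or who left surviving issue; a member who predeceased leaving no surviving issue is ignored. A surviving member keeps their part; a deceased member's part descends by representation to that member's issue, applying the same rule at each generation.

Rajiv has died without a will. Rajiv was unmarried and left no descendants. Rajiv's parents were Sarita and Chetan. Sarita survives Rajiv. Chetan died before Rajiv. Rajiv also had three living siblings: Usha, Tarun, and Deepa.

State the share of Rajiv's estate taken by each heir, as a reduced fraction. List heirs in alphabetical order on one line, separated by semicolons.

Sarita 1

Only one parent, Sarita, survives, so Sarita takes the entire estate. The siblings take nothing because a surviving parent has priority.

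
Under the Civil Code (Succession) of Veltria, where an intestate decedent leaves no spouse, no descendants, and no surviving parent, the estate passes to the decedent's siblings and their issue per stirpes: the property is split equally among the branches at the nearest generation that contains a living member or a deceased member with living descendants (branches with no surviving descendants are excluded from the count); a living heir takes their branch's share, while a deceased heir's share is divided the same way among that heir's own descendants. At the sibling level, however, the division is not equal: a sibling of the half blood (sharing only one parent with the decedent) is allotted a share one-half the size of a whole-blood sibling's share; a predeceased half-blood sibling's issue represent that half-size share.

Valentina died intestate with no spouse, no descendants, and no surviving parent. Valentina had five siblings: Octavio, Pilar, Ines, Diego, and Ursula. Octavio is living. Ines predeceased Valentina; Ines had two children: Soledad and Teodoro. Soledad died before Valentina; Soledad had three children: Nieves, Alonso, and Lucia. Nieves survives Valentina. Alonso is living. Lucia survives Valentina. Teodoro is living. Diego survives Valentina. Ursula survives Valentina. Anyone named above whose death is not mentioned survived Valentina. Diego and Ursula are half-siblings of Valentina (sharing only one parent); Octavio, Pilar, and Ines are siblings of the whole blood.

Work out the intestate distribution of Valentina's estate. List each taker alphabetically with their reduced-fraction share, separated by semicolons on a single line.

No spouse, descendants, or parent survives, so the estate passes to Valentina's siblings per stirpes.
Half-blood siblings count for one-half the weight of whole-blood siblings at the initial division.
Dividing 1 in proportion to weights (total weight 4): Octavio (weight 1) → 1/4; Pilar (weight 1) → 1/4; Ines (weight 1) → 1/4; Diego (weight 1/2) → 1/8; Ursula (weight 1/2) → 1/8.
Octavio is living and takes 1/4.
Pilar is living and takes 1/4.
Ines predeceased; the 1/4 allotted to Ines's branch passes to Ines's issue by representation.
The 1/4 is divided into 2 equal shares of 1/8 among Soledad, Teodoro.
Soledad predeceased; the 1/8 allotted to Soledad's branch passes to Soledad's issue by representation.
The 1/8 is divided into 3 equal shares of 1/24 among Nieves, Alonso, Lucia.
Nieves is living and takes 1/24.
Alonso is living and takes 1/24.
Lucia is living and takes 1/24.
Teodoro is living and takes 1/8.
Diego is living and takes 1/8.
Ursula is living and takes 1/8.

Alonso 1/24; Diego 1/8; Lucia 1/24; Nieves 1/24; Octavio 1/4; Pilar 1/4; Teodoro 1/8; Ursula 1/8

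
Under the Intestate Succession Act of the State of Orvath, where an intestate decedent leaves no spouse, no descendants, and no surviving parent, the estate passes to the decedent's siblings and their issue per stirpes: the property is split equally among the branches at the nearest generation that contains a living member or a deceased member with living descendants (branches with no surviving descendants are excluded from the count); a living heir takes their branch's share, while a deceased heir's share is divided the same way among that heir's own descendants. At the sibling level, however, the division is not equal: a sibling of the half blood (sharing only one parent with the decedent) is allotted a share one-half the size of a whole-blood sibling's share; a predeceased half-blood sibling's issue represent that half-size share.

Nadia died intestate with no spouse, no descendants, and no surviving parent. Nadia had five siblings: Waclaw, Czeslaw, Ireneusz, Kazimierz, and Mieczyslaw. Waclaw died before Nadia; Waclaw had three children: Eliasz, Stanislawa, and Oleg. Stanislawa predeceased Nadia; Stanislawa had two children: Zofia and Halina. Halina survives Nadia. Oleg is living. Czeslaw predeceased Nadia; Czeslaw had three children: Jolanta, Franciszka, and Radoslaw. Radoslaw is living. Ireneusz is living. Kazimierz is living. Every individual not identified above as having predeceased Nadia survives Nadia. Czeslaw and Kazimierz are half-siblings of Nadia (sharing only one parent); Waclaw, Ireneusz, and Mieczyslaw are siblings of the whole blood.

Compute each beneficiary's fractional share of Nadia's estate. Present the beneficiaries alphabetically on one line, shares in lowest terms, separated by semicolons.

No spouse, descendants, or parent survives, so the estate passes to Nadia's siblings per stirpes.
Half-blood siblings count for one-half the weight of whole-blood siblings at the initial division.
Dividing 1 in proportion to weights (total weight 4): Waclaw (weight 1) → 1/4; Czeslaw (weight 1/2) → 1/8; Ireneusz (weight 1) → 1/4; Kazimierz (weight 1/2) → 1/8; Mieczyslaw (weight 1) → 1/4.
Waclaw predeceased; the 1/4 allotted to Waclaw's branch passes to Waclaw's issue by representation.
The 1/4 is divided into 3 equal shares of 1/12 among Eliasz, Stanislawa, Oleg.
Eliasz is living and takes 1/12.
Stanislawa predeceased; the 1/12 allotted to Stanislawa's branch passes to Stanislawa's issue by representation.
The 1/12 is divided into 2 equal shares of 1/24 among Zofia, Halina.
Zofia is living and takes 1/24.
Halina is living and takes 1/24.
Oleg is living and takes 1/12.
Czeslaw predeceased; the 1/8 allotted to Czeslaw's branch passes to Czeslaw's issue by representation.
The 1/8 is divided into 3 equal shares of 1/24 among Jolanta, Franciszka, Radoslaw.
Jolanta is living and takes 1/24.
Franciszka is living and takes 1/24.
Radoslaw is living and takes 1/24.
Ireneusz is living and takes 1/4.
Kazimierz is living and takes 1/8.
Mieczyslaw is living and takes 1/4.

Eliasz 1/12; Franciszka 1/24; Halina 1/24; Ireneusz 1/4; Jolanta 1/24; Kazimierz 1/8; Mieczyslaw 1/4; Oleg 1/12; Radoslaw 1/24; Zofia 1/24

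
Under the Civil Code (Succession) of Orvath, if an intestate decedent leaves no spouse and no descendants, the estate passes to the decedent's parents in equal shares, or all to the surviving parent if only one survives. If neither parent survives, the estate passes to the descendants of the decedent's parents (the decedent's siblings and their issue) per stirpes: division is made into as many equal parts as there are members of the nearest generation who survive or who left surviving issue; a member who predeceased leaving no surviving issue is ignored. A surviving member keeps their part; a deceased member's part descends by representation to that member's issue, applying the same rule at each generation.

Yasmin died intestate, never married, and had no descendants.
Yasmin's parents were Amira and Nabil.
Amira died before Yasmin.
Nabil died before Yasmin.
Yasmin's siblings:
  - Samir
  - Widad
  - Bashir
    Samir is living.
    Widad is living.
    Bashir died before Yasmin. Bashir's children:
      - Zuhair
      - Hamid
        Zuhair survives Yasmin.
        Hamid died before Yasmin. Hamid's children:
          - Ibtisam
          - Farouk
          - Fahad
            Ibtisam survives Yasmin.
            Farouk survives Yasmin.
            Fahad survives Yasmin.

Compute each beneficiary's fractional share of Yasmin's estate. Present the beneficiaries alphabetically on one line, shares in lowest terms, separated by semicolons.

Fahad 1/18; Farouk 1/18; Ibtisam 1/18; Samir 1/3; Widad 1/3; Zuhair 1/6

Neither parent survives and there are no descendants, so the estate passes to Yasmin's siblings and their issue per stirpes.
The estate is divided into 3 equal shares of 1/3 among Samir, Widad, Bashir.
Samir is living and takes 1/3.
Widad is living and takes 1/3.
Bashir predeceased; the 1/3 allotted to Bashir's branch passes to Bashir's issue by representation.
The 1/3 is divided into 2 equal shares of 1/6 among Zuhair, Hamid.
Zuhair is living and takes 1/6.
Hamid predeceased; the 1/6 allotted to Hamid's branch passes to Hamid's issue by representation.
The 1/6 is divided into 3 equal shares of 1/18 among Ibtisam, Farouk, Fahad.
Ibtisam is living and takes 1/18.
Farouk is living and takes 1/18.
Fahad is living and takes 1/18.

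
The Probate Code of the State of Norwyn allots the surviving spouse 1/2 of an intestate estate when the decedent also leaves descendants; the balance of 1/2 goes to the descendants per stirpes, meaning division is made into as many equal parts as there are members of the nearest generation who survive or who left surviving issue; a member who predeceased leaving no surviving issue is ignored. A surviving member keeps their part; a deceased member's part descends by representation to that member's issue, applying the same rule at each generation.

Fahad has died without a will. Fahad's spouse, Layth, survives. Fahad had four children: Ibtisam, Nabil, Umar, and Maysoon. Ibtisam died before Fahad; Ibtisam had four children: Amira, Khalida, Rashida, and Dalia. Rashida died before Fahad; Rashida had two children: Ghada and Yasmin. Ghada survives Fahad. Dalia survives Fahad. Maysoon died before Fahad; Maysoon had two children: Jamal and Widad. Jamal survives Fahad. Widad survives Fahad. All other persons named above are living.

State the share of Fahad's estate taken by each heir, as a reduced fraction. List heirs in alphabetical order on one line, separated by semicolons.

Amira 1/32; Dalia 1/32; Ghada 1/64; Jamal 1/16; Khalida 1/32; Layth 1/2; Nabil 1/8; Umar 1/8; Widad 1/16; Yasmin 1/64

Layth, as surviving spouse, takes 1/2.
The remaining 1/2 passes to Fahad's descendants per stirpes.
The 1/2 is divided into 4 equal shares of 1/8 among Ibtisam, Nabil, Umar, Maysoon.
Ibtisam predeceased; the 1/8 allotted to Ibtisam's branch passes to Ibtisam's issue by representation.
The 1/8 is divided into 4 equal shares of 1/32 among Amira, Khalida, Rashida, Dalia.
Amira is living and takes 1/32.
Khalida is living and takes 1/32.
Rashida predeceased; the 1/32 allotted to Rashida's branch passes to Rashida's issue by representation.
The 1/32 is divided into 2 equal shares of 1/64 among Ghada, Yasmin.
Ghada is living and takes 1/64.
Yasmin is living and takes 1/64.
Dalia is living and takes 1/32.
Nabil is living and takes 1/8.
Umar is living and takes 1/8.
Maysoon predeceased; the 1/8 allotted to Maysoon's branch passes to Maysoon's issue by representation.
The 1/8 is divided into 2 equal shares of 1/16 among Jamal, Widad.
Jamal is living and takes 1/16.
Widad is living and takes 1/16.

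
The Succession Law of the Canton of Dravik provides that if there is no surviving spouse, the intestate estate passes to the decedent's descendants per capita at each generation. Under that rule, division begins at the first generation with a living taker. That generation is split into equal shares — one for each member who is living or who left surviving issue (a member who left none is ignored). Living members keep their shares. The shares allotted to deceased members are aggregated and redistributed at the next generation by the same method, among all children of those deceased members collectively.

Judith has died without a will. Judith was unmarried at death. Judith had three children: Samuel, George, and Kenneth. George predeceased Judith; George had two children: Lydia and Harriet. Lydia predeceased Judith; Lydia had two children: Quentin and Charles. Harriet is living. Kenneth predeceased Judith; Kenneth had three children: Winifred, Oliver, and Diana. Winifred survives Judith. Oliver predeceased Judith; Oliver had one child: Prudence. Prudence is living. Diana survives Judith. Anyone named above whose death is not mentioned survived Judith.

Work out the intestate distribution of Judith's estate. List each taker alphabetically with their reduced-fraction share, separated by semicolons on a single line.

There is no surviving spouse, so the entire estate passes to Judith's descendants per capita at each generation.
At generation 1 (Samuel, George, Kenneth) there are 3 shares of (1)/3 = 1/3 each.
Living: Samuel — each takes 1/3.
Deceased: George and Kenneth. Their combined 2/3 is pooled and carried to generation 2.
At generation 2 (Lydia, Harriet, Winifred, Oliver, Diana) there are 5 shares of (2/3)/5 = 2/15 each.
Living: Harriet, Winifred, and Diana — each takes 2/15.
Deceased: Lydia and Oliver. Their combined 4/15 is pooled and carried to generation 3.
At generation 3 (Quentin, Charles, Prudence) there are 3 shares of (4/15)/3 = 4/45 each.
Living: Quentin, Charles, and Prudence — each takes 4/45.

Charles 4/45; Diana 2/15; Harriet 2/15; Prudence 4/45; Quentin 4/45; Samuel 1/3; Winifred 2/15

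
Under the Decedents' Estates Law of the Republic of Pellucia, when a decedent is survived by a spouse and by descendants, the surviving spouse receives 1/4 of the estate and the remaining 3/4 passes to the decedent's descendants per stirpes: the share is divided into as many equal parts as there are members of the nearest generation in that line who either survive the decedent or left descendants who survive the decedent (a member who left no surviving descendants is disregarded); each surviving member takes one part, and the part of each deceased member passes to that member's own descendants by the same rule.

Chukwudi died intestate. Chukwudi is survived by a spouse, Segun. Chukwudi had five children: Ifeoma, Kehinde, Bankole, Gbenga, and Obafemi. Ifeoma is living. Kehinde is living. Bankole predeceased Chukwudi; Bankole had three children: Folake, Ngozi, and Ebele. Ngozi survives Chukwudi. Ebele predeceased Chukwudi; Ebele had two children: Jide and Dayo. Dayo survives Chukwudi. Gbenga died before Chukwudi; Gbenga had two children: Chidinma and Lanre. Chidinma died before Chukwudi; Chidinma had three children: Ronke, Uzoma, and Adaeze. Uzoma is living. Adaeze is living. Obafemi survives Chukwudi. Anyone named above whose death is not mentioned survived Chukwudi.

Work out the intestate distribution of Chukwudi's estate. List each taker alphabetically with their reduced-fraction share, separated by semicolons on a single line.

Segun, as surviving spouse, takes 1/4.
The remaining 3/4 passes to Chukwudi's descendants per stirpes.
The 3/4 is divided into 5 equal shares of 3/20 among Ifeoma, Kehinde, Bankole, Gbenga, Obafemi.
Ifeoma is living and takes 3/20.
Kehinde is living and takes 3/20.
Bankole predeceased; the 3/20 allotted to Bankole's branch passes to Bankole's issue by representation.
The 3/20 is divided into 3 equal shares of 1/20 among Folake, Ngozi, Ebele.
Folake is living and takes 1/20.
Ngozi is living and takes 1/20.
Ebele predeceased; the 1/20 allotted to Ebele's branch passes to Ebele's issue by representation.
The 1/20 is divided into 2 equal shares of 1/40 among Jide, Dayo.
Jide is living and takes 1/40.
Dayo is living and takes 1/40.
Gbenga predeceased; the 3/20 allotted to Gbenga's branch passes to Gbenga's issue by representation.
The 3/20 is divided into 2 equal shares of 3/40 among Chidinma, Lanre.
Chidinma predeceased; the 3/40 allotted to Chidinma's branch passes to Chidinma's issue by representation.
The 3/40 is divided into 3 equal shares of 1/40 among Ronke, Uzoma, Adaeze.
Ronke is living and takes 1/40.
Uzoma is living and takes 1/40.
Adaeze is living and takes 1/40.
Lanre is living and takes 3/40.
Obafemi is living and takes 3/20.

Adaeze 1/40; Dayo 1/40; Folake 1/20; Ifeoma 3/20; Jide 1/40; Kehinde 3/20; Lanre 3/40; Ngozi 1/20; Obafemi 3/20; Ronke 1/40; Segun 1/4; Uzoma 1/40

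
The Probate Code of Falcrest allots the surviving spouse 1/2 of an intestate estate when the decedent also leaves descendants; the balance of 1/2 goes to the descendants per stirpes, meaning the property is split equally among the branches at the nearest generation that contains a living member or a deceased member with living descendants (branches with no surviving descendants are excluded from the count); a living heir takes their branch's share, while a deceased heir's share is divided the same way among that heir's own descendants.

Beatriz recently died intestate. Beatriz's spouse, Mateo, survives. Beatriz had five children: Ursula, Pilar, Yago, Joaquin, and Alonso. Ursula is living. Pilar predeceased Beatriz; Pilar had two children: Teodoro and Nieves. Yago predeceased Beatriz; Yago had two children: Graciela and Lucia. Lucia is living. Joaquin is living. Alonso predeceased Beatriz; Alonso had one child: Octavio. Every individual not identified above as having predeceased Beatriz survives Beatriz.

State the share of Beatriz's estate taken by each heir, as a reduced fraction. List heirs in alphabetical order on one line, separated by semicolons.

Mateo, as surviving spouse, takes 1/2.
The remaining 1/2 passes to Beatriz's descendants per stirpes.
The 1/2 is divided into 5 equal shares of 1/10 among Ursula, Pilar, Yago, Joaquin, Alonso.
Ursula is living and takes 1/10.
Pilar predeceased; the 1/10 allotted to Pilar's branch passes to Pilar's issue by representation.
The 1/10 is divided into 2 equal shares of 1/20 among Teodoro, Nieves.
Teodoro is living and takes 1/20.
Nieves is living and takes 1/20.
Yago predeceased; the 1/10 allotted to Yago's branch passes to Yago's issue by representation.
The 1/10 is divided into 2 equal shares of 1/20 among Graciela, Lucia.
Graciela is living and takes 1/20.
Lucia is living and takes 1/20.
Joaquin is living and takes 1/10.
Alonso predeceased; the 1/10 allotted to Alonso's branch passes to Alonso's issue by representation.
Octavio is the sole taker at this level and receives the full 1/10.

Graciela 1/20; Joaquin 1/10; Lucia 1/20; Mateo 1/2; Nieves 1/20; Octavio 1/10; Teodoro 1/20; Ursula 1/10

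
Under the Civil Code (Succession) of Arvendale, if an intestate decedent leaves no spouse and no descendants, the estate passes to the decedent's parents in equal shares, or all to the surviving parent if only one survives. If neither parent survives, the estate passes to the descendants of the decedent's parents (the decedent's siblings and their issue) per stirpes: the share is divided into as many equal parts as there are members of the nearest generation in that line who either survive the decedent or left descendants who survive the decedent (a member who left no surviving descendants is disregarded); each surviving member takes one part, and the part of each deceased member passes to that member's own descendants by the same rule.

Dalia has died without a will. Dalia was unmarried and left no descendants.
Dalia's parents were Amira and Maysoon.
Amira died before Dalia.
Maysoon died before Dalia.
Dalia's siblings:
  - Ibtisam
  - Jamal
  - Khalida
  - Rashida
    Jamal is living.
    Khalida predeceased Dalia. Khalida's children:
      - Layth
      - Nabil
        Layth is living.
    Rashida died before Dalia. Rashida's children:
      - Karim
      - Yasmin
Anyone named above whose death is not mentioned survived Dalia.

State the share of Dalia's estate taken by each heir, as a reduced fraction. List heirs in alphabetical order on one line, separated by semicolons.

Neither parent survives and there are no descendants, so the estate passes to Dalia's siblings and their issue per stirpes.
The estate is divided into 4 equal shares of 1/4 among Ibtisam, Jamal, Khalida, Rashida.
Ibtisam is living and takes 1/4.
Jamal is living and takes 1/4.
Khalida predeceased; the 1/4 allotted to Khalida's branch passes to Khalida's issue by representation.
The 1/4 is divided into 2 equal shares of 1/8 among Layth, Nabil.
Layth is living and takes 1/8.
Nabil is living and takes 1/8.
Rashida predeceased; the 1/4 allotted to Rashida's branch passes to Rashida's issue by representation.
The 1/4 is divided into 2 equal shares of 1/8 among Karim, Yasmin.
Karim is living and takes 1/8.
Yasmin is living and takes 1/8.

Ibtisam 1/4; Jamal 1/4; Karim 1/8; Layth 1/8; Nabil 1/8; Yasmin 1/8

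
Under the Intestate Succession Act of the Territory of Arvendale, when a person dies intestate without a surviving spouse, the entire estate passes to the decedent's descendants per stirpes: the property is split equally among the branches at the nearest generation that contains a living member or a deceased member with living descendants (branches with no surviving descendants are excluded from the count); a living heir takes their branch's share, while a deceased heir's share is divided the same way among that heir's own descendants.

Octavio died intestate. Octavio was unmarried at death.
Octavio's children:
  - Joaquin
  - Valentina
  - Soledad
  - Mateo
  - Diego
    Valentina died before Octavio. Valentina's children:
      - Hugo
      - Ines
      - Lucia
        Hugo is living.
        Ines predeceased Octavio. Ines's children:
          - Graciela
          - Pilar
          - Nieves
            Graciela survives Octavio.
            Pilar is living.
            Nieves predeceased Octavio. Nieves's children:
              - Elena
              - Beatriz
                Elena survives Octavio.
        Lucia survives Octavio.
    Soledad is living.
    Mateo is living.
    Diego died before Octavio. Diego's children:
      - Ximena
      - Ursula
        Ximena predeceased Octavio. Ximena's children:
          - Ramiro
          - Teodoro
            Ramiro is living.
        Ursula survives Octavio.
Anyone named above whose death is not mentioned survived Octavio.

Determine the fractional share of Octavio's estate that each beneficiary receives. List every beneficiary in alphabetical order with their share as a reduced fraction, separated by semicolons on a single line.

There is no surviving spouse, so the entire estate passes to Octavio's descendants per stirpes.
The estate is divided into 5 equal shares of 1/5 among Joaquin, Valentina, Soledad, Mateo, Diego.
Joaquin is living and takes 1/5.
Valentina predeceased; the 1/5 allotted to Valentina's branch passes to Valentina's issue by representation.
The 1/5 is divided into 3 equal shares of 1/15 among Hugo, Ines, Lucia.
Hugo is living and takes 1/15.
Ines predeceased; the 1/15 allotted to Ines's branch passes to Ines's issue by representation.
The 1/15 is divided into 3 equal shares of 1/45 among Graciela, Pilar, Nieves.
Graciela is living and takes 1/45.
Pilar is living and takes 1/45.
Nieves predeceased; the 1/45 allotted to Nieves's branch passes to Nieves's issue by representation.
The 1/45 is divided into 2 equal shares of 1/90 among Elena, Beatriz.
Elena is living and takes 1/90.
Beatriz is living and takes 1/90.
Lucia is living and takes 1/15.
Soledad is living and takes 1/5.
Mateo is living and takes 1/5.
Diego predeceased; the 1/5 allotted to Diego's branch passes to Diego's issue by representation.
The 1/5 is divided into 2 equal shares of 1/10 among Ximena, Ursula.
Ximena predeceased; the 1/10 allotted to Ximena's branch passes to Ximena's issue by representation.
The 1/10 is divided into 2 equal shares of 1/20 among Ramiro, Teodoro.
Ramiro is living and takes 1/20.
Teodoro is living and takes 1/20.
Ursula is living and takes 1/10.

Beatriz 1/90; Elena 1/90; Graciela 1/45; Hugo 1/15; Joaquin 1/5; Lucia 1/15; Mateo 1/5; Pilar 1/45; Ramiro 1/20; Soledad 1/5; Teodoro 1/20; Ursula 1/10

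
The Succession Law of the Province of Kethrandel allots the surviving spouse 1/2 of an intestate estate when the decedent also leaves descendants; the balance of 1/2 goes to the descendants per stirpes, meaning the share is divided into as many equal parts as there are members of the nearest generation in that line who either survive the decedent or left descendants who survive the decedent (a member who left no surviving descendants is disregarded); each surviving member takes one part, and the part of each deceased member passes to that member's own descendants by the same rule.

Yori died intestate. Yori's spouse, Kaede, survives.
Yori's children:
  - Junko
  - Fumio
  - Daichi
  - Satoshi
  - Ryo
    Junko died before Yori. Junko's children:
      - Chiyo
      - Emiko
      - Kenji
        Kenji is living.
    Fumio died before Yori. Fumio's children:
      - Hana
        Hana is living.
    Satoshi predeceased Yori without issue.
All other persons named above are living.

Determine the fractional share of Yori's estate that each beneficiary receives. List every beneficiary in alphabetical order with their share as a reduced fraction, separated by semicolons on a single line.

Kaede, as surviving spouse, takes 1/2.
The remaining 1/2 passes to Yori's descendants per stirpes.
Satoshi left no surviving issue, so that branch lapses and is disregarded.
The 1/2 is divided into 4 equal shares of 1/8 among Junko, Fumio, Daichi, Ryo.
Junko predeceased; the 1/8 allotted to Junko's branch passes to Junko's issue by representation.
The 1/8 is divided into 3 equal shares of 1/24 among Chiyo, Emiko, Kenji.
Chiyo is living and takes 1/24.
Emiko is living and takes 1/24.
Kenji is living and takes 1/24.
Fumio predeceased; the 1/8 allotted to Fumio's branch passes to Fumio's issue by representation.
Hana is the sole taker at this level and receives the full 1/8.
Daichi is living and takes 1/8.
Ryo is living and takes 1/8.

Chiyo 1/24; Daichi 1/8; Emiko 1/24; Hana 1/8; Kaede 1/2; Kenji 1/24; Ryo 1/8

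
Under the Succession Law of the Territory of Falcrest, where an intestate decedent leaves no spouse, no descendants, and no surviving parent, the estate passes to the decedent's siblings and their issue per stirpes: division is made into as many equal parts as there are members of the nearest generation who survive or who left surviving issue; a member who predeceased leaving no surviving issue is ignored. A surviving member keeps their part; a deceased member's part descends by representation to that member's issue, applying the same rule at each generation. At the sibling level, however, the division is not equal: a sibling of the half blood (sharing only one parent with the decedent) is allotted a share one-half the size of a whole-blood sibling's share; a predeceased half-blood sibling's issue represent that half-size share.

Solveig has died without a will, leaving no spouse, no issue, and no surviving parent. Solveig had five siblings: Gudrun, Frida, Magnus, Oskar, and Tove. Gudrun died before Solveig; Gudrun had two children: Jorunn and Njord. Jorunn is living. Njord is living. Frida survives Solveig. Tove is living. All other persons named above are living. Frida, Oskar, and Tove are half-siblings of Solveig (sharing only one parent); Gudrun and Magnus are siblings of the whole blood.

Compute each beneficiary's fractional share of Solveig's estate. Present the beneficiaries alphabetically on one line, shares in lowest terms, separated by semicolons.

No spouse, descendants, or parent survives, so the estate passes to Solveig's siblings per stirpes.
Half-blood siblings count for one-half the weight of whole-blood siblings at the initial division.
Dividing 1 in proportion to weights (total weight 7/2): Gudrun (weight 1) → 2/7; Frida (weight 1/2) → 1/7; Magnus (weight 1) → 2/7; Oskar (weight 1/2) → 1/7; Tove (weight 1/2) → 1/7.
Gudrun predeceased; the 2/7 allotted to Gudrun's branch passes to Gudrun's issue by representation.
The 2/7 is divided into 2 equal shares of 1/7 among Jorunn, Njord.
Jorunn is living and takes 1/7.
Njord is living and takes 1/7.
Frida is living and takes 1/7.
Magnus is living and takes 2/7.
Oskar is living and takes 1/7.
Tove is living and takes 1/7.

Frida 1/7; Jorunn 1/7; Magnus 2/7; Njord 1/7; Oskar 1/7; Tove 1/7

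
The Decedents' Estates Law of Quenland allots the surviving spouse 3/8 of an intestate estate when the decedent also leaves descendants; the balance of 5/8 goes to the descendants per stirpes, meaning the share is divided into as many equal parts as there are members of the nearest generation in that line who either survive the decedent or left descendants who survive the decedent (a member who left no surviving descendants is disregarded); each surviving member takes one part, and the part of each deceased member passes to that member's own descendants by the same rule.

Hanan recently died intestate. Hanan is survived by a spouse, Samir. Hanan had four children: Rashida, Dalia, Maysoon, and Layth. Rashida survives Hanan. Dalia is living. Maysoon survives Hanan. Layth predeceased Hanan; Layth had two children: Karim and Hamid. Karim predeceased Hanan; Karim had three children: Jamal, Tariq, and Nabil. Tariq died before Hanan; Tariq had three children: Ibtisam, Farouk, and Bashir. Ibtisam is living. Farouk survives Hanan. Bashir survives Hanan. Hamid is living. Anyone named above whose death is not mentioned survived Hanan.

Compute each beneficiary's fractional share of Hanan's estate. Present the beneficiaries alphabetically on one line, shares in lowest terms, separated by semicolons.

Bashir 5/576; Dalia 5/32; Farouk 5/576; Hamid 5/64; Ibtisam 5/576; Jamal 5/192; Maysoon 5/32; Nabil 5/192; Rashida 5/32; Samir 3/8

Samir, as surviving spouse, takes 3/8.
The remaining 5/8 passes to Hanan's descendants per stirpes.
The 5/8 is divided into 4 equal shares of 5/32 among Rashida, Dalia, Maysoon, Layth.
Rashida is living and takes 5/32.
Dalia is living and takes 5/32.
Maysoon is living and takes 5/32.
Layth predeceased; the 5/32 allotted to Layth's branch passes to Layth's issue by representation.
The 5/32 is divided into 2 equal shares of 5/64 among Karim, Hamid.
Karim predeceased; the 5/64 allotted to Karim's branch passes to Karim's issue by representation.
The 5/64 is divided into 3 equal shares of 5/192 among Jamal, Tariq, Nabil.
Jamal is living and takes 5/192.
Tariq predeceased; the 5/192 allotted to Tariq's branch passes to Tariq's issue by representation.
The 5/192 is divided into 3 equal shares of 5/576 among Ibtisam, Farouk, Bashir.
Ibtisam is living and takes 5/576.
Farouk is living and takes 5/576.
Bashir is living and takes 5/576.
Nabil is living and takes 5/192.
Hamid is living and takes 5/64.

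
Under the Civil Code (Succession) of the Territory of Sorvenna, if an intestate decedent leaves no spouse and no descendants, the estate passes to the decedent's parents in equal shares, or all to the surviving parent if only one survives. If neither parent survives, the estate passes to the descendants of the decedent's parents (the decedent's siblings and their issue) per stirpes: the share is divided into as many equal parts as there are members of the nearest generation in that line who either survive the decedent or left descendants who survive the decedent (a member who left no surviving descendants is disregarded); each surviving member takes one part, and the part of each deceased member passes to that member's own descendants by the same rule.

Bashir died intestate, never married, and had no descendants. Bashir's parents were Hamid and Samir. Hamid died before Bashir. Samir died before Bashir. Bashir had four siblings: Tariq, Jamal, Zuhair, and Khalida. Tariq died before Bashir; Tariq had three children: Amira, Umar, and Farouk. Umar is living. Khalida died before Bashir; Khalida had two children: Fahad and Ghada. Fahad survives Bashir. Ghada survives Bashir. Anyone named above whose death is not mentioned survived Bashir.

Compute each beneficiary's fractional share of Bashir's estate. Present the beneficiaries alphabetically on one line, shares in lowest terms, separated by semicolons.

Neither parent survives and there are no descendants, so the estate passes to Bashir's siblings and their issue per stirpes.
The estate is divided into 4 equal shares of 1/4 among Tariq, Jamal, Zuhair, Khalida.
Tariq predeceased; the 1/4 allotted to Tariq's branch passes to Tariq's issue by representation.
The 1/4 is divided into 3 equal shares of 1/12 among Amira, Umar, Farouk.
Amira is living and takes 1/12.
Umar is living and takes 1/12.
Farouk is living and takes 1/12.
Jamal is living and takes 1/4.
Zuhair is living and takes 1/4.
Khalida predeceased; the 1/4 allotted to Khalida's branch passes to Khalida's issue by representation.
The 1/4 is divided into 2 equal shares of 1/8 among Fahad, Ghada.
Fahad is living and takes 1/8.
Ghada is living and takes 1/8.

Amira 1/12; Fahad 1/8; Farouk 1/12; Ghada 1/8; Jamal 1/4; Umar 1/12; Zuhair 1/4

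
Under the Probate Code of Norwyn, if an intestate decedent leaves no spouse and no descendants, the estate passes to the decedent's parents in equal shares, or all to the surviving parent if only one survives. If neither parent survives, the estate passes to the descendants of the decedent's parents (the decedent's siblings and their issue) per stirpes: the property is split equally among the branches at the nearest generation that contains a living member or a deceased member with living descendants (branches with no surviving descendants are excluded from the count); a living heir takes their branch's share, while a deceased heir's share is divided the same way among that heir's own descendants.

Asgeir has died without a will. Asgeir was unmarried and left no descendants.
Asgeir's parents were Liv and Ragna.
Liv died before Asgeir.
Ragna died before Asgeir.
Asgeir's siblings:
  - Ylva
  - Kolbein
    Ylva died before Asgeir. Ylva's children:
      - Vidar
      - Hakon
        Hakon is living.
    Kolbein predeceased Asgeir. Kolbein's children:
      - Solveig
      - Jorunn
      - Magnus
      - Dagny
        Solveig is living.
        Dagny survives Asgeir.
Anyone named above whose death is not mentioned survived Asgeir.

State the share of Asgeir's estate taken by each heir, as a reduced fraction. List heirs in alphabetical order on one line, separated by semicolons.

Dagny 1/8; Hakon 1/4; Jorunn 1/8; Magnus 1/8; Solveig 1/8; Vidar 1/4

Neither parent survives and there are no descendants, so the estate passes to Asgeir's siblings and their issue per stirpes.
The estate is divided into 2 equal shares of 1/2 among Ylva, Kolbein.
Ylva predeceased; the 1/2 allotted to Ylva's branch passes to Ylva's issue by representation.
The 1/2 is divided into 2 equal shares of 1/4 among Vidar, Hakon.
Vidar is living and takes 1/4.
Hakon is living and takes 1/4.
Kolbein predeceased; the 1/2 allotted to Kolbein's branch passes to Kolbein's issue by representation.
The 1/2 is divided into 4 equal shares of 1/8 among Solveig, Jorunn, Magnus, Dagny.
Solveig is living and takes 1/8.
Jorunn is living and takes 1/8.
Magnus is living and takes 1/8.
Dagny is living and takes 1/8.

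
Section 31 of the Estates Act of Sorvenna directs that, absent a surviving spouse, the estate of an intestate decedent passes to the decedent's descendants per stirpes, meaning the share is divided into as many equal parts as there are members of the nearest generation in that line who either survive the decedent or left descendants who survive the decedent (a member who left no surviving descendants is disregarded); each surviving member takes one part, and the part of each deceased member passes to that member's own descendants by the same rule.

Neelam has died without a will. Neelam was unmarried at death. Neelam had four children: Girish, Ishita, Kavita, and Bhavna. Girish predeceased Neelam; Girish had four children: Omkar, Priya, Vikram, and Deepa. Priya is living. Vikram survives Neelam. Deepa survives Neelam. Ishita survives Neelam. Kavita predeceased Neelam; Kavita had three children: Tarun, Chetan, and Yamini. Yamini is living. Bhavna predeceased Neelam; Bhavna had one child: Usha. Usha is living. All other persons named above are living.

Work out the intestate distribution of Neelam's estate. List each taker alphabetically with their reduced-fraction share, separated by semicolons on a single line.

Chetan 1/12; Deepa 1/16; Ishita 1/4; Omkar 1/16; Priya 1/16; Tarun 1/12; Usha 1/4; Vikram 1/16; Yamini 1/12

There is no surviving spouse, so the entire estate passes to Neelam's descendants per stirpes.
The estate is divided into 4 equal shares of 1/4 among Girish, Ishita, Kavita, Bhavna.
Girish predeceased; the 1/4 allotted to Girish's branch passes to Girish's issue by representation.
The 1/4 is divided into 4 equal shares of 1/16 among Omkar, Priya, Vikram, Deepa.
Omkar is living and takes 1/16.
Priya is living and takes 1/16.
Vikram is living and takes 1/16.
Deepa is living and takes 1/16.
Ishita is living and takes 1/4.
Kavita predeceased; the 1/4 allotted to Kavita's branch passes to Kavita's issue by representation.
The 1/4 is divided into 3 equal shares of 1/12 among Tarun, Chetan, Yamini.
Tarun is living and takes 1/12.
Chetan is living and takes 1/12.
Yamini is living and takes 1/12.
Bhavna predeceased; the 1/4 allotted to Bhavna's branch passes to Bhavna's issue by representation.
Usha is the sole taker at this level and receives the full 1/4.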